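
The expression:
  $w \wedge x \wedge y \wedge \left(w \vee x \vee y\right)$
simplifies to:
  $w \wedge x \wedge y$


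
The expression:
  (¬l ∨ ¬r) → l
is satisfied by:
  {l: True}


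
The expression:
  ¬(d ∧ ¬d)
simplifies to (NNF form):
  True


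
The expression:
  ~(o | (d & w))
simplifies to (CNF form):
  ~o & (~d | ~w)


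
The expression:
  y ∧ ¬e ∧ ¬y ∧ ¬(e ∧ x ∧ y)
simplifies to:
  False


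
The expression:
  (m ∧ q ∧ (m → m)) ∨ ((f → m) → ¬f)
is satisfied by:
  {q: True, m: False, f: False}
  {m: False, f: False, q: False}
  {f: True, q: True, m: False}
  {f: True, m: False, q: False}
  {q: True, m: True, f: False}
  {m: True, q: False, f: False}
  {f: True, m: True, q: True}


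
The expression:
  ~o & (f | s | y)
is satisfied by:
  {y: True, s: True, f: True, o: False}
  {y: True, s: True, o: False, f: False}
  {y: True, f: True, o: False, s: False}
  {y: True, o: False, f: False, s: False}
  {s: True, f: True, o: False, y: False}
  {s: True, o: False, f: False, y: False}
  {f: True, s: False, o: False, y: False}


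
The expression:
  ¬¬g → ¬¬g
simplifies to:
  True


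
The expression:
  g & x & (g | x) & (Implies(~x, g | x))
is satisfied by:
  {x: True, g: True}


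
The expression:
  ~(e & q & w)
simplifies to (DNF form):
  ~e | ~q | ~w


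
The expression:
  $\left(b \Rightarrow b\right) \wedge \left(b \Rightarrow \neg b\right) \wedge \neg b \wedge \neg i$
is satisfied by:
  {i: False, b: False}


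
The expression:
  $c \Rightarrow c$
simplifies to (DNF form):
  $\text{True}$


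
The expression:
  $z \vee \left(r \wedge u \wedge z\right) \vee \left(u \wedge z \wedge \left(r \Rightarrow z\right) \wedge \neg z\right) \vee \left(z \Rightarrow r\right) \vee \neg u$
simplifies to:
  $\text{True}$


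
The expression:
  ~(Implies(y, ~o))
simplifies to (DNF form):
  o & y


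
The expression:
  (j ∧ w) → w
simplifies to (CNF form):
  True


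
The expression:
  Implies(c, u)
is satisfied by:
  {u: True, c: False}
  {c: False, u: False}
  {c: True, u: True}


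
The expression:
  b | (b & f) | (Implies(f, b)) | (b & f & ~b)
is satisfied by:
  {b: True, f: False}
  {f: False, b: False}
  {f: True, b: True}


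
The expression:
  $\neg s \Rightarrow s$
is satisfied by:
  {s: True}


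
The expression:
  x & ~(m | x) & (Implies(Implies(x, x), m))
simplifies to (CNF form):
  False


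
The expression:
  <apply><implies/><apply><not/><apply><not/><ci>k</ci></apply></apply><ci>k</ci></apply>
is always true.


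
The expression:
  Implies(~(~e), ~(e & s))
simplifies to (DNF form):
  ~e | ~s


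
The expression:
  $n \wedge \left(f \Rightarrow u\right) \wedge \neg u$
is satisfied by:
  {n: True, u: False, f: False}


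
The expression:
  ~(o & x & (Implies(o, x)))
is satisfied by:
  {o: False, x: False}
  {x: True, o: False}
  {o: True, x: False}


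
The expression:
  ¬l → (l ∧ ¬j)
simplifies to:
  l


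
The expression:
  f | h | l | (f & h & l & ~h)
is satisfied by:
  {l: True, h: True, f: True}
  {l: True, h: True, f: False}
  {l: True, f: True, h: False}
  {l: True, f: False, h: False}
  {h: True, f: True, l: False}
  {h: True, f: False, l: False}
  {f: True, h: False, l: False}


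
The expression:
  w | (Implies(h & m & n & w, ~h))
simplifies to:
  True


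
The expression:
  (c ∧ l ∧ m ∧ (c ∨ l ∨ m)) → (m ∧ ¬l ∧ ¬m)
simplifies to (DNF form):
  ¬c ∨ ¬l ∨ ¬m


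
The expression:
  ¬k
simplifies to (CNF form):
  ¬k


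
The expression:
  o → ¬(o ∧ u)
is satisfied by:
  {u: False, o: False}
  {o: True, u: False}
  {u: True, o: False}


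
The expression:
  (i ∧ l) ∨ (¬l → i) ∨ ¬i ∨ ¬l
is always true.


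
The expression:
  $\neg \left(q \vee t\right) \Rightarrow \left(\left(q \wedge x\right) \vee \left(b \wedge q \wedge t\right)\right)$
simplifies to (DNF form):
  $q \vee t$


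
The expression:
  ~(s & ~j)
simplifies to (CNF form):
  j | ~s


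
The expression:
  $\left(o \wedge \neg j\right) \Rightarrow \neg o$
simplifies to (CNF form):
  $j \vee \neg o$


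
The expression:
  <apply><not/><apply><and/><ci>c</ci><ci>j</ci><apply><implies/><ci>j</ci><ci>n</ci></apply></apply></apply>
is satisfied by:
  {c: False, n: False, j: False}
  {j: True, c: False, n: False}
  {n: True, c: False, j: False}
  {j: True, n: True, c: False}
  {c: True, j: False, n: False}
  {j: True, c: True, n: False}
  {n: True, c: True, j: False}


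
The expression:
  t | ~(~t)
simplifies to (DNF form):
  t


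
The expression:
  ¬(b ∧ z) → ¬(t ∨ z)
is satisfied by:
  {b: True, z: False, t: False}
  {z: False, t: False, b: False}
  {b: True, z: True, t: False}
  {b: True, t: True, z: True}


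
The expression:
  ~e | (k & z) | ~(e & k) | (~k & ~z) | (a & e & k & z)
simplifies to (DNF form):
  z | ~e | ~k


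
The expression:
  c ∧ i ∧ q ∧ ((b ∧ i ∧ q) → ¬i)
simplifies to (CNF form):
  c ∧ i ∧ q ∧ ¬b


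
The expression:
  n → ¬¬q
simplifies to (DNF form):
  q ∨ ¬n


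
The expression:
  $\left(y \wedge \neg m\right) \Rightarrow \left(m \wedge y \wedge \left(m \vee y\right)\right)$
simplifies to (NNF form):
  $m \vee \neg y$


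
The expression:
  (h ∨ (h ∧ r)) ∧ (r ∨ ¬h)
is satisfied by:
  {r: True, h: True}


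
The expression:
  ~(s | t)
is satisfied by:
  {t: False, s: False}


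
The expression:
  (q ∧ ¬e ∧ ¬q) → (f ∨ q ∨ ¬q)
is always true.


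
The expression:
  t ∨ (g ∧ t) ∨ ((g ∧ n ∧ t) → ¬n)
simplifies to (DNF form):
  True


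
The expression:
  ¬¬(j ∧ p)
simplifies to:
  j ∧ p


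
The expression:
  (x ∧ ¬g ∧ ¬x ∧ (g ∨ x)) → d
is always true.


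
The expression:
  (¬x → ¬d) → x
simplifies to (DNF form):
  d ∨ x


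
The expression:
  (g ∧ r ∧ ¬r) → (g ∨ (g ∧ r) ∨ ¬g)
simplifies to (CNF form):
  True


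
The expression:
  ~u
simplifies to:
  ~u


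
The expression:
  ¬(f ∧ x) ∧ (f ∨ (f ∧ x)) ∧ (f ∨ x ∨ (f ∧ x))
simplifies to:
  f ∧ ¬x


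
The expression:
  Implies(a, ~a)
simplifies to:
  ~a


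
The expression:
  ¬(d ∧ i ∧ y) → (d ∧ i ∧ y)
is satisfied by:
  {i: True, d: True, y: True}


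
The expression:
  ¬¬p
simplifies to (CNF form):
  p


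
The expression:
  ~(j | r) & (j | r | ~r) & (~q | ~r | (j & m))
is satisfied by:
  {r: False, j: False}


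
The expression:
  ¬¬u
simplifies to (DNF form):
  u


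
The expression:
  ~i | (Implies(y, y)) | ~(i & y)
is always true.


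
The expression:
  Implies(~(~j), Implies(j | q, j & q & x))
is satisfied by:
  {x: True, q: True, j: False}
  {x: True, q: False, j: False}
  {q: True, x: False, j: False}
  {x: False, q: False, j: False}
  {j: True, x: True, q: True}


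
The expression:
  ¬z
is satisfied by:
  {z: False}


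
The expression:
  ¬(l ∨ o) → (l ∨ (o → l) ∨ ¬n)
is always true.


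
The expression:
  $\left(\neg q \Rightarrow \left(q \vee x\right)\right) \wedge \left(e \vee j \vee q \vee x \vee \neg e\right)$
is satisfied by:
  {x: True, q: True}
  {x: True, q: False}
  {q: True, x: False}


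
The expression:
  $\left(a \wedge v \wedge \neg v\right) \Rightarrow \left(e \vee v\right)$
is always true.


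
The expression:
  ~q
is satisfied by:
  {q: False}


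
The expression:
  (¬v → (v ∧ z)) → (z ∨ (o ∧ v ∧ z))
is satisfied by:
  {z: True, v: False}
  {v: False, z: False}
  {v: True, z: True}


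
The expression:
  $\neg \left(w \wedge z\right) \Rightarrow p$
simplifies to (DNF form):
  $p \vee \left(w \wedge z\right)$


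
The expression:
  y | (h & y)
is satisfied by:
  {y: True}


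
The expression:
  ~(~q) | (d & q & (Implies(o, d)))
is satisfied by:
  {q: True}


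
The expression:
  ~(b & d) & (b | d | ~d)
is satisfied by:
  {d: False, b: False}
  {b: True, d: False}
  {d: True, b: False}


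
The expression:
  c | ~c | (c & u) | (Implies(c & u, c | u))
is always true.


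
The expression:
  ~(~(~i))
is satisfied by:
  {i: False}


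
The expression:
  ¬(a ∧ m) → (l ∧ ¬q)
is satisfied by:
  {a: True, l: True, m: True, q: False}
  {a: True, l: True, q: False, m: False}
  {a: True, m: True, q: False, l: False}
  {l: True, m: True, q: False, a: False}
  {l: True, q: False, m: False, a: False}
  {l: True, a: True, q: True, m: True}
  {a: True, q: True, m: True, l: False}


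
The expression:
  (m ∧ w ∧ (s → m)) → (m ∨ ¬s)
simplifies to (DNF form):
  True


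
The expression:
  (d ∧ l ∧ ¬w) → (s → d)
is always true.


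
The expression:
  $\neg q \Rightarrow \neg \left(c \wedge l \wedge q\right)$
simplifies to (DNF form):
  $\text{True}$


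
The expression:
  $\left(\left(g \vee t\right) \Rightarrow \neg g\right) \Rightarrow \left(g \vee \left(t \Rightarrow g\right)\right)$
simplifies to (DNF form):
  $g \vee \neg t$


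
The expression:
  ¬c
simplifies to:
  ¬c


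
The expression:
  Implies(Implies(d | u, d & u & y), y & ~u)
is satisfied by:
  {y: True, d: False, u: False}
  {u: True, d: False, y: False}
  {u: True, d: False, y: True}
  {d: True, u: False, y: False}
  {y: True, d: True, u: False}
  {u: True, d: True, y: False}


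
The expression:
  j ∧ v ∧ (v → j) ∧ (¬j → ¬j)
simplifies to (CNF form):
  j ∧ v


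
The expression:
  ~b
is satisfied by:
  {b: False}


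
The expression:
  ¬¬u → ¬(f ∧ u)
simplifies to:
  ¬f ∨ ¬u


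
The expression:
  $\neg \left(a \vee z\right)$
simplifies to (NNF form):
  $\neg a \wedge \neg z$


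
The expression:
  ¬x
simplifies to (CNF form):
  ¬x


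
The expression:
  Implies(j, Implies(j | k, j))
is always true.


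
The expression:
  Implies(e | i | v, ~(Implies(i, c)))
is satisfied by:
  {i: True, v: False, e: False, c: False}
  {i: True, e: True, v: False, c: False}
  {i: True, v: True, e: False, c: False}
  {i: True, e: True, v: True, c: False}
  {c: False, v: False, e: False, i: False}
  {c: True, v: False, e: False, i: False}


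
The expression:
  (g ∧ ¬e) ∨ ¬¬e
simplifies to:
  e ∨ g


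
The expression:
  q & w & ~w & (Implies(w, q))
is never true.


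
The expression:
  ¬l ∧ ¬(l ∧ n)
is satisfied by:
  {l: False}


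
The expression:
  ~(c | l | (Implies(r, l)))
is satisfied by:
  {r: True, l: False, c: False}


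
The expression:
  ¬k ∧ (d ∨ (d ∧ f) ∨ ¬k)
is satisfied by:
  {k: False}


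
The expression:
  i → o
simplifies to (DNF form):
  o ∨ ¬i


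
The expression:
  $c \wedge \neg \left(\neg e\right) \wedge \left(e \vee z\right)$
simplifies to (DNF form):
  $c \wedge e$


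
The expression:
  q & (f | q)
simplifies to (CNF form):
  q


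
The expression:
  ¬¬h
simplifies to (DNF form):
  h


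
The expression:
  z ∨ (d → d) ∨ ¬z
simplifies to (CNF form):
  True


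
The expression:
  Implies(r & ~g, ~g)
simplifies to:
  True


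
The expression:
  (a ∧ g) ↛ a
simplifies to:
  False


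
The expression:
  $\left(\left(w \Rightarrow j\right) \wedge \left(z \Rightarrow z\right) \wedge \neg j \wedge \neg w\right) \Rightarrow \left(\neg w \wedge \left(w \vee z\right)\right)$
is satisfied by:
  {z: True, w: True, j: True}
  {z: True, w: True, j: False}
  {z: True, j: True, w: False}
  {z: True, j: False, w: False}
  {w: True, j: True, z: False}
  {w: True, j: False, z: False}
  {j: True, w: False, z: False}


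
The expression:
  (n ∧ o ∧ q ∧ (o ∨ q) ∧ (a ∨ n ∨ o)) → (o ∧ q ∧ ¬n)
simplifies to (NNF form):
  ¬n ∨ ¬o ∨ ¬q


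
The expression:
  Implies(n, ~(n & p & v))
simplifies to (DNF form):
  ~n | ~p | ~v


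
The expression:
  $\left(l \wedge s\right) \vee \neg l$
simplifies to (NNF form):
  $s \vee \neg l$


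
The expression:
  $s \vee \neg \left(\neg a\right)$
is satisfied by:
  {a: True, s: True}
  {a: True, s: False}
  {s: True, a: False}


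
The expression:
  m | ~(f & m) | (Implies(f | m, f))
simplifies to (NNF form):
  True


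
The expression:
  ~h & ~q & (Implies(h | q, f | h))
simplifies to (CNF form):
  ~h & ~q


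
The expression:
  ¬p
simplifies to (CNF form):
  ¬p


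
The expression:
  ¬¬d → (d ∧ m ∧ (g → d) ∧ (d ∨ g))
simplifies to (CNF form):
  m ∨ ¬d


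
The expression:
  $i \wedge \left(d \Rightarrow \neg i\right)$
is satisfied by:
  {i: True, d: False}


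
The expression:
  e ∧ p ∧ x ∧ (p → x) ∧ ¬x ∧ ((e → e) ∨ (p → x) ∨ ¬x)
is never true.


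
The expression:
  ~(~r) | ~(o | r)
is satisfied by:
  {r: True, o: False}
  {o: False, r: False}
  {o: True, r: True}


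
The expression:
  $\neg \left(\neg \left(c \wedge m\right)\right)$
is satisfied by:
  {c: True, m: True}


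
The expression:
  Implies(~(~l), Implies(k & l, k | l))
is always true.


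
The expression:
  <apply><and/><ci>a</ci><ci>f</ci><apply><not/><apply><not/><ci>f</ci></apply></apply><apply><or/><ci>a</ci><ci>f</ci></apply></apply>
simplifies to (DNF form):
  <apply><and/><ci>a</ci><ci>f</ci></apply>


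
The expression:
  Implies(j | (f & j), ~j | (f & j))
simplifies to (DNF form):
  f | ~j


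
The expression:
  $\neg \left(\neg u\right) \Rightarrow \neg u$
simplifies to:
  $\neg u$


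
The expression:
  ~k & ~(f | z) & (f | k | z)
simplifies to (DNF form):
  False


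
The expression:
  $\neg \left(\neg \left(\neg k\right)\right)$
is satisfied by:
  {k: False}


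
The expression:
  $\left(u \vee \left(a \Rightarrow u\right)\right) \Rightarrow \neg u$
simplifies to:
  $\neg u$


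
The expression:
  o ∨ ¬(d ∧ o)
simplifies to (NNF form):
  True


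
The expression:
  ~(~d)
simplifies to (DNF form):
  d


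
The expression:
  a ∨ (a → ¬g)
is always true.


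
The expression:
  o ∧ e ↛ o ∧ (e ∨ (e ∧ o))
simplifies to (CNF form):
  False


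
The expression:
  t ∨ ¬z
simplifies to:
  t ∨ ¬z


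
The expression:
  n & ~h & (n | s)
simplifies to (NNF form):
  n & ~h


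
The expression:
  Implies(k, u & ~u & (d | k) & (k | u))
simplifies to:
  ~k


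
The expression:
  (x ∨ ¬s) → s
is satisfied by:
  {s: True}


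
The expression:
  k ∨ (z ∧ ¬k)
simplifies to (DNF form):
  k ∨ z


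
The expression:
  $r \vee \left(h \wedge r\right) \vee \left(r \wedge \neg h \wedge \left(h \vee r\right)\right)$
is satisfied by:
  {r: True}


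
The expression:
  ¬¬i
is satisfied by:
  {i: True}


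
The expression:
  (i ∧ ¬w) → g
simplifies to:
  g ∨ w ∨ ¬i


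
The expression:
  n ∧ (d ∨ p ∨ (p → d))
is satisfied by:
  {n: True}


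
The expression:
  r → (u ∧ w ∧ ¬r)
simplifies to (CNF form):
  ¬r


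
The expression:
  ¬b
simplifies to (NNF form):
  ¬b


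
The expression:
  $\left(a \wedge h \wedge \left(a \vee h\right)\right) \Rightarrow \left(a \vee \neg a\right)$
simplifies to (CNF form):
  $\text{True}$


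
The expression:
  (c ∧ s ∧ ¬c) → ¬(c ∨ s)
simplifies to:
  True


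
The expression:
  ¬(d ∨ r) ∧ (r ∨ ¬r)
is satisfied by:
  {d: False, r: False}


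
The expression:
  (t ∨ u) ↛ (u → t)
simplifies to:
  u ∧ ¬t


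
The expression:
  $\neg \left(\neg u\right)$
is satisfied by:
  {u: True}


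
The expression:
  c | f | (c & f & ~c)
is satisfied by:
  {c: True, f: True}
  {c: True, f: False}
  {f: True, c: False}


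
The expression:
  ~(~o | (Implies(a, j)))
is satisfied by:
  {a: True, o: True, j: False}


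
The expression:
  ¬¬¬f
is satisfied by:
  {f: False}


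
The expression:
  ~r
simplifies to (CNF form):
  ~r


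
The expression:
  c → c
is always true.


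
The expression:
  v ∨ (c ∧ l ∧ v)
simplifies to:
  v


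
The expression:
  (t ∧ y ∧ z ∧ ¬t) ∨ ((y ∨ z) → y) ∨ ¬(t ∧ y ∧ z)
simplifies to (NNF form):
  True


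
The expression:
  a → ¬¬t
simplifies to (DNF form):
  t ∨ ¬a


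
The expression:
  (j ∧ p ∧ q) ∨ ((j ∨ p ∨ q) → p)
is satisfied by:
  {p: True, j: False, q: False}
  {q: True, p: True, j: False}
  {p: True, j: True, q: False}
  {q: True, p: True, j: True}
  {q: False, j: False, p: False}


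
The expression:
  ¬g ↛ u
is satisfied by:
  {u: True, g: False}
  {g: False, u: False}
  {g: True, u: True}


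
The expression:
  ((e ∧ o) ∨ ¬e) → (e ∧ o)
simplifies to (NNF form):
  e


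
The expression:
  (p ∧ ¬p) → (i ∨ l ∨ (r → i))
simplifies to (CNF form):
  True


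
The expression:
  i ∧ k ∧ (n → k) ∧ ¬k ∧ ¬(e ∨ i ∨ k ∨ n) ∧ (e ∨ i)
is never true.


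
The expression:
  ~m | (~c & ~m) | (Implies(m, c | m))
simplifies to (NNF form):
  True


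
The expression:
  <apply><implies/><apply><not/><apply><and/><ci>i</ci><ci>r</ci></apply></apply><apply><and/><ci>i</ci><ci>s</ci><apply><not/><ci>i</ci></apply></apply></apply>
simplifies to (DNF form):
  <apply><and/><ci>i</ci><ci>r</ci></apply>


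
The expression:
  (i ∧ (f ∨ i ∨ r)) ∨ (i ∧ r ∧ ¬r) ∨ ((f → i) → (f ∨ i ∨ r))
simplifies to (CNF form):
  f ∨ i ∨ r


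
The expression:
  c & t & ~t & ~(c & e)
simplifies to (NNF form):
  False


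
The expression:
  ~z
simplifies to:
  ~z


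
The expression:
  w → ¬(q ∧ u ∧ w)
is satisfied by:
  {w: False, u: False, q: False}
  {q: True, w: False, u: False}
  {u: True, w: False, q: False}
  {q: True, u: True, w: False}
  {w: True, q: False, u: False}
  {q: True, w: True, u: False}
  {u: True, w: True, q: False}


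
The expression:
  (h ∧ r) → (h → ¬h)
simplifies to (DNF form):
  ¬h ∨ ¬r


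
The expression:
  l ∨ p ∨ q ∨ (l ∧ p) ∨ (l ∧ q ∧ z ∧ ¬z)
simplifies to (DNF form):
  l ∨ p ∨ q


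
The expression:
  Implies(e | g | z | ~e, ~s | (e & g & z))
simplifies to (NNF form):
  ~s | (e & g & z)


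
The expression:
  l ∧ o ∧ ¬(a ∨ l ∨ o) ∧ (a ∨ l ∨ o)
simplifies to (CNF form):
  False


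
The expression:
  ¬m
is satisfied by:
  {m: False}


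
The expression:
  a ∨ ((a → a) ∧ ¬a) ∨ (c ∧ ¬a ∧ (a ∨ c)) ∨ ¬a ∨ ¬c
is always true.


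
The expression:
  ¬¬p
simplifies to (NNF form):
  p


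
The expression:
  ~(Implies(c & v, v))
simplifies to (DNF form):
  False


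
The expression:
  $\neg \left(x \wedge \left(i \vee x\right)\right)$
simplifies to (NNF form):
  $\neg x$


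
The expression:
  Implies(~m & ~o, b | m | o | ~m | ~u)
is always true.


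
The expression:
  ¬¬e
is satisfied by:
  {e: True}


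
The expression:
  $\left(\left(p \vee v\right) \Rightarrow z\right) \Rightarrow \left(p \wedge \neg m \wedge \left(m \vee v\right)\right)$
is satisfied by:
  {p: True, v: True, m: False, z: False}
  {p: True, v: True, m: True, z: False}
  {p: True, m: False, v: False, z: False}
  {p: True, m: True, v: False, z: False}
  {v: True, m: False, p: False, z: False}
  {v: True, m: True, p: False, z: False}
  {z: True, p: True, v: True, m: False}


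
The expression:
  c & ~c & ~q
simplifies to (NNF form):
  False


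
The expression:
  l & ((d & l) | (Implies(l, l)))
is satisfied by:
  {l: True}


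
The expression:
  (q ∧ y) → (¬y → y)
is always true.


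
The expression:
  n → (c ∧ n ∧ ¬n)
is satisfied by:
  {n: False}


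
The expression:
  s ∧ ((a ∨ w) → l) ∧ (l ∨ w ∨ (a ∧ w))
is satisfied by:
  {s: True, l: True}


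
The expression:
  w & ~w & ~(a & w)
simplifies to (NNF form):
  False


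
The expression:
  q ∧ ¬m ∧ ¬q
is never true.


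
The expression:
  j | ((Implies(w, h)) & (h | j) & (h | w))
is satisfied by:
  {h: True, j: True}
  {h: True, j: False}
  {j: True, h: False}


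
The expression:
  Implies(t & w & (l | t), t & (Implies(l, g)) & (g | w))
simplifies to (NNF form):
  g | ~l | ~t | ~w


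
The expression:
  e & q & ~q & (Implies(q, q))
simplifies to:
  False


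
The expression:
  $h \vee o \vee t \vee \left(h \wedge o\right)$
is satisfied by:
  {t: True, h: True, o: True}
  {t: True, h: True, o: False}
  {t: True, o: True, h: False}
  {t: True, o: False, h: False}
  {h: True, o: True, t: False}
  {h: True, o: False, t: False}
  {o: True, h: False, t: False}


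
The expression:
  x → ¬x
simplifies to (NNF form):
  ¬x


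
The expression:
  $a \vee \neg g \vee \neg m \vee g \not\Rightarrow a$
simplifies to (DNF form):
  $\text{True}$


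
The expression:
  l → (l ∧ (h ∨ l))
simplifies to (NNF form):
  True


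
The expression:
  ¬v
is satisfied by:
  {v: False}


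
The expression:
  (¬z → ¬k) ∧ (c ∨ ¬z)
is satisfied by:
  {c: True, k: False, z: False}
  {k: False, z: False, c: False}
  {z: True, c: True, k: False}
  {z: True, k: True, c: True}


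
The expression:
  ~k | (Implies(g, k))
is always true.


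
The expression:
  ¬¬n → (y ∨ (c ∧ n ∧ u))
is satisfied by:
  {y: True, u: True, c: True, n: False}
  {y: True, u: True, c: False, n: False}
  {y: True, c: True, u: False, n: False}
  {y: True, c: False, u: False, n: False}
  {u: True, c: True, y: False, n: False}
  {u: True, y: False, c: False, n: False}
  {u: False, c: True, y: False, n: False}
  {u: False, y: False, c: False, n: False}
  {y: True, n: True, u: True, c: True}
  {y: True, n: True, u: True, c: False}
  {y: True, n: True, c: True, u: False}
  {y: True, n: True, c: False, u: False}
  {n: True, u: True, c: True, y: False}


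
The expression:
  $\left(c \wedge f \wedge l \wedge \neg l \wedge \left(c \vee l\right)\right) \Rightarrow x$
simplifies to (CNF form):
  $\text{True}$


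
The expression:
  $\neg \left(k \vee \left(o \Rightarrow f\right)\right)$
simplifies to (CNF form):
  $o \wedge \neg f \wedge \neg k$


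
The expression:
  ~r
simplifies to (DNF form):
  ~r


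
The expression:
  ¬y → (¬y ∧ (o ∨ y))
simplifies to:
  o ∨ y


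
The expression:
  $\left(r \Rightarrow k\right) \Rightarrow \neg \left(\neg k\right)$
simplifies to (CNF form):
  $k \vee r$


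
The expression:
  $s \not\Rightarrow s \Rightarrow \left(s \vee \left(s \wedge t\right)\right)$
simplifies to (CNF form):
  $\text{True}$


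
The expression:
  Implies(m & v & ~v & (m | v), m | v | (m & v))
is always true.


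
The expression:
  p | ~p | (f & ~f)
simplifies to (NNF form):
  True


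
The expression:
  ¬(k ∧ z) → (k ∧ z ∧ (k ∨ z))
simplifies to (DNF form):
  k ∧ z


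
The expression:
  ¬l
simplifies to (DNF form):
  ¬l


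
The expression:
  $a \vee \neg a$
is always true.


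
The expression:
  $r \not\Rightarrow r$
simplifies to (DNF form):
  $\text{False}$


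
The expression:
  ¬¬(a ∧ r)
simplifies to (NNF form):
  a ∧ r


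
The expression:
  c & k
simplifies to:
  c & k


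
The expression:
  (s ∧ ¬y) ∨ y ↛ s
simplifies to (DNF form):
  (s ∧ ¬y) ∨ (y ∧ ¬s)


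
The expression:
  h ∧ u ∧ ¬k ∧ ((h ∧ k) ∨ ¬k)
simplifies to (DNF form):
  h ∧ u ∧ ¬k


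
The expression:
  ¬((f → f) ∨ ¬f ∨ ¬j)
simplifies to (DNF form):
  False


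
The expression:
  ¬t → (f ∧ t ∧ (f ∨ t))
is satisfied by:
  {t: True}


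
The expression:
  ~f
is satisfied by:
  {f: False}


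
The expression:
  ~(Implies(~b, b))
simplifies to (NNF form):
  ~b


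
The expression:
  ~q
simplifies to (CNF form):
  ~q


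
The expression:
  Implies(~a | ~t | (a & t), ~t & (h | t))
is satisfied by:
  {h: True, t: False}


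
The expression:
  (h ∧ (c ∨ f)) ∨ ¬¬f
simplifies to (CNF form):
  (c ∨ f) ∧ (f ∨ h)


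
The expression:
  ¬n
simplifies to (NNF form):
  ¬n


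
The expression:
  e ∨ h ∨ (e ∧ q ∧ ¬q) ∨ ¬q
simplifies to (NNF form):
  e ∨ h ∨ ¬q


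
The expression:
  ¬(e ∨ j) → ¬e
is always true.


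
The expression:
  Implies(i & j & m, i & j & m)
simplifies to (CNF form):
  True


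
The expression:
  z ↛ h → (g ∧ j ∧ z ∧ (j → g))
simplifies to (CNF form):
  (g ∨ h ∨ ¬z) ∧ (h ∨ j ∨ ¬z)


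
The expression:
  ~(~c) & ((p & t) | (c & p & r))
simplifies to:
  c & p & (r | t)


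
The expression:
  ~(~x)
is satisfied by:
  {x: True}


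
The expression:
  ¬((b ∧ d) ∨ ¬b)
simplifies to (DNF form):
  b ∧ ¬d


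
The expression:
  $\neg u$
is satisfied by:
  {u: False}


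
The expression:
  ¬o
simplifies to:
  ¬o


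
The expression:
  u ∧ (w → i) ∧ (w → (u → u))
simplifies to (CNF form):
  u ∧ (i ∨ ¬w)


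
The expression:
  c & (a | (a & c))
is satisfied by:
  {a: True, c: True}


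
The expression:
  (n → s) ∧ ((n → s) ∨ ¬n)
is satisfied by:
  {s: True, n: False}
  {n: False, s: False}
  {n: True, s: True}


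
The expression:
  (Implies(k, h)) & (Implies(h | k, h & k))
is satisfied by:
  {h: False, k: False}
  {k: True, h: True}


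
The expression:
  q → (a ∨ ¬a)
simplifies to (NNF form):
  True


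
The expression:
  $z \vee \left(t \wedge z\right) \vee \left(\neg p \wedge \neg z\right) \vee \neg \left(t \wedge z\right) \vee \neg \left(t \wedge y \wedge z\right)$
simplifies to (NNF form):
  $\text{True}$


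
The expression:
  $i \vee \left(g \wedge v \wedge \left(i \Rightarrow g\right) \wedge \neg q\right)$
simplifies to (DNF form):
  $i \vee \left(g \wedge v \wedge \neg q\right)$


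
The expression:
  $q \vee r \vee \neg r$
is always true.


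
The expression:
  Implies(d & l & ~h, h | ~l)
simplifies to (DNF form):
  h | ~d | ~l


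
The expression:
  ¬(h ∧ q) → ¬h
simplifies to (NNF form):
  q ∨ ¬h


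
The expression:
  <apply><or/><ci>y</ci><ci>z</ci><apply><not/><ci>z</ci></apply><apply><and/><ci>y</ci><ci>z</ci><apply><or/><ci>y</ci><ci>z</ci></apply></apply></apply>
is always true.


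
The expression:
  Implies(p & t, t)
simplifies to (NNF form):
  True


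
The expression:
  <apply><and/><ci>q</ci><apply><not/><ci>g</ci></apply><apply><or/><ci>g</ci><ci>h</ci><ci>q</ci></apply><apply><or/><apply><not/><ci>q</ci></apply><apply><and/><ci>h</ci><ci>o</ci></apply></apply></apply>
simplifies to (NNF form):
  <apply><and/><ci>h</ci><ci>o</ci><ci>q</ci><apply><not/><ci>g</ci></apply></apply>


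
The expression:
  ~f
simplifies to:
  ~f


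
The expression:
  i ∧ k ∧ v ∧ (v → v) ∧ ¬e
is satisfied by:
  {k: True, i: True, v: True, e: False}


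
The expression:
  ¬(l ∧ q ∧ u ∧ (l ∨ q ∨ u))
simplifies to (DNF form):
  ¬l ∨ ¬q ∨ ¬u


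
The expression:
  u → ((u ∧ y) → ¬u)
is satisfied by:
  {u: False, y: False}
  {y: True, u: False}
  {u: True, y: False}


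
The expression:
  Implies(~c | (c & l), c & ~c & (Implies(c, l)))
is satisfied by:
  {c: True, l: False}


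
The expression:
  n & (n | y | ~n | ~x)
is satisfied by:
  {n: True}


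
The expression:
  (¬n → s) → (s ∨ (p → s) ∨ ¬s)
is always true.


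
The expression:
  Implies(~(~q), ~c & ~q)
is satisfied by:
  {q: False}


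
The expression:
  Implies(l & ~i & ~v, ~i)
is always true.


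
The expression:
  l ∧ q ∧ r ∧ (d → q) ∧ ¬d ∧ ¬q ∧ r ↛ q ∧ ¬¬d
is never true.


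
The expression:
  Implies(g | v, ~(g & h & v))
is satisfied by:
  {h: False, v: False, g: False}
  {g: True, h: False, v: False}
  {v: True, h: False, g: False}
  {g: True, v: True, h: False}
  {h: True, g: False, v: False}
  {g: True, h: True, v: False}
  {v: True, h: True, g: False}


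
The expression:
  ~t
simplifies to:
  ~t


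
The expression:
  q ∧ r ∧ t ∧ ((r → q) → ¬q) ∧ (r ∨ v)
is never true.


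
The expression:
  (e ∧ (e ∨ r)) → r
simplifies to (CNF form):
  r ∨ ¬e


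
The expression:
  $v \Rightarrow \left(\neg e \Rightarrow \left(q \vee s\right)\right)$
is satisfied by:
  {s: True, q: True, e: True, v: False}
  {s: True, q: True, v: False, e: False}
  {s: True, e: True, v: False, q: False}
  {s: True, v: False, e: False, q: False}
  {q: True, e: True, v: False, s: False}
  {q: True, v: False, e: False, s: False}
  {e: True, q: False, v: False, s: False}
  {q: False, v: False, e: False, s: False}
  {q: True, s: True, v: True, e: True}
  {q: True, s: True, v: True, e: False}
  {s: True, v: True, e: True, q: False}
  {s: True, v: True, q: False, e: False}
  {e: True, v: True, q: True, s: False}
  {v: True, q: True, s: False, e: False}
  {v: True, e: True, s: False, q: False}


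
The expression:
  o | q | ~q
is always true.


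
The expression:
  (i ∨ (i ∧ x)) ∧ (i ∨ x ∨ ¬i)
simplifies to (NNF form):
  i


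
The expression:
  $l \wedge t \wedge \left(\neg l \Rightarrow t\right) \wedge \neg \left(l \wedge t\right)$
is never true.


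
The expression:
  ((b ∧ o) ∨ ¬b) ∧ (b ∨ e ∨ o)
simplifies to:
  o ∨ (e ∧ ¬b)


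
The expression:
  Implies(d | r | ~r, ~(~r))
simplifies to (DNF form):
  r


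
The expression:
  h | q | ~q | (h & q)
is always true.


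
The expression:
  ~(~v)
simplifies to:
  v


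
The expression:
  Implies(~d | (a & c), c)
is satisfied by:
  {d: True, c: True}
  {d: True, c: False}
  {c: True, d: False}


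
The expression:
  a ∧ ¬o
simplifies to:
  a ∧ ¬o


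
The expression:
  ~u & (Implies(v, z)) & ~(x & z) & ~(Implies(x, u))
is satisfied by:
  {x: True, u: False, v: False, z: False}


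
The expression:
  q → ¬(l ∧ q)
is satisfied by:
  {l: False, q: False}
  {q: True, l: False}
  {l: True, q: False}


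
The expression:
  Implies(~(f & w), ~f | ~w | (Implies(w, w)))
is always true.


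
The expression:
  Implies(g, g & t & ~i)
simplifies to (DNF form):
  ~g | (t & ~i)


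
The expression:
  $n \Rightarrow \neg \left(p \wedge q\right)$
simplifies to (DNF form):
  $\neg n \vee \neg p \vee \neg q$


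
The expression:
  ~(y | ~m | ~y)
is never true.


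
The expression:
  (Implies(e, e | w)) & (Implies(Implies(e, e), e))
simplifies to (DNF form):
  e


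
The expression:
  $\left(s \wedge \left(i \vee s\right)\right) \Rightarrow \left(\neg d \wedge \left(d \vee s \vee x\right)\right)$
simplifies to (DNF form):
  $\neg d \vee \neg s$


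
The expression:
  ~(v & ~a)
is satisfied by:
  {a: True, v: False}
  {v: False, a: False}
  {v: True, a: True}


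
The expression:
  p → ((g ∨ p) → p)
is always true.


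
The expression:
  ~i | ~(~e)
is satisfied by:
  {e: True, i: False}
  {i: False, e: False}
  {i: True, e: True}


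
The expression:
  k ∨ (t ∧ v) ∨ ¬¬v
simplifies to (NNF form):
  k ∨ v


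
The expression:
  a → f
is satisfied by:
  {f: True, a: False}
  {a: False, f: False}
  {a: True, f: True}


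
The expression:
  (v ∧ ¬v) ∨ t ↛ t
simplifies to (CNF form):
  False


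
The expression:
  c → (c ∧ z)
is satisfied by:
  {z: True, c: False}
  {c: False, z: False}
  {c: True, z: True}


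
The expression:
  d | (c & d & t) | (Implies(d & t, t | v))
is always true.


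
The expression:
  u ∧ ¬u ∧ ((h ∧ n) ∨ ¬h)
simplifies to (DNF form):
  False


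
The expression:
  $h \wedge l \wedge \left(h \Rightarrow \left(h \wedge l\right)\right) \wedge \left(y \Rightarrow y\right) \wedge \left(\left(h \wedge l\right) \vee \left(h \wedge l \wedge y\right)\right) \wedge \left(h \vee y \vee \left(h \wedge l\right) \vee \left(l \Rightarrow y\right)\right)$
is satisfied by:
  {h: True, l: True}


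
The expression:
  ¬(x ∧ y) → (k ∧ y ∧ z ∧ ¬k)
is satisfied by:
  {x: True, y: True}


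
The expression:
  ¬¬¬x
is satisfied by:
  {x: False}


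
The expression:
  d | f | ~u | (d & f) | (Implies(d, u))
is always true.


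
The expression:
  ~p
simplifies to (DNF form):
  ~p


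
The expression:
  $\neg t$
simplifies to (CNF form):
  $\neg t$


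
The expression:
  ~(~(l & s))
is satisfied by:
  {s: True, l: True}


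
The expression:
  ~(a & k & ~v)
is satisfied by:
  {v: True, k: False, a: False}
  {k: False, a: False, v: False}
  {a: True, v: True, k: False}
  {a: True, k: False, v: False}
  {v: True, k: True, a: False}
  {k: True, v: False, a: False}
  {a: True, k: True, v: True}


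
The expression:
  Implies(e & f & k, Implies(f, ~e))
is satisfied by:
  {k: False, e: False, f: False}
  {f: True, k: False, e: False}
  {e: True, k: False, f: False}
  {f: True, e: True, k: False}
  {k: True, f: False, e: False}
  {f: True, k: True, e: False}
  {e: True, k: True, f: False}


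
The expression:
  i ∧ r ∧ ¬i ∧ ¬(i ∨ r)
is never true.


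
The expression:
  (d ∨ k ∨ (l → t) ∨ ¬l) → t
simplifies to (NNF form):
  t ∨ (l ∧ ¬d ∧ ¬k)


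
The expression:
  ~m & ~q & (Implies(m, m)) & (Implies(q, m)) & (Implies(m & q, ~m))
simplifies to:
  ~m & ~q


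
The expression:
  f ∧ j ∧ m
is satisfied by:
  {m: True, j: True, f: True}


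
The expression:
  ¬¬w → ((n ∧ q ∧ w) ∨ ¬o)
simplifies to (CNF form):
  (n ∨ ¬o ∨ ¬w) ∧ (q ∨ ¬o ∨ ¬w)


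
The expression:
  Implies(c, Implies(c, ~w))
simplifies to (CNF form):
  ~c | ~w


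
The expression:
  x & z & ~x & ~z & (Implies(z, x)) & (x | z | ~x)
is never true.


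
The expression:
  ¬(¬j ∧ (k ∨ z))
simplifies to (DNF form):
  j ∨ (¬k ∧ ¬z)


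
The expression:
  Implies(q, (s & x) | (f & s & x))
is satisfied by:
  {s: True, x: True, q: False}
  {s: True, x: False, q: False}
  {x: True, s: False, q: False}
  {s: False, x: False, q: False}
  {q: True, s: True, x: True}


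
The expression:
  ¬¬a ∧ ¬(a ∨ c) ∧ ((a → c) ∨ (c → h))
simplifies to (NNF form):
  False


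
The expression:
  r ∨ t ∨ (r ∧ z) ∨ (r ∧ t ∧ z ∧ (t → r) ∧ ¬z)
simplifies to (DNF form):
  r ∨ t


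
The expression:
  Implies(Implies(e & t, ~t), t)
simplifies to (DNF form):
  t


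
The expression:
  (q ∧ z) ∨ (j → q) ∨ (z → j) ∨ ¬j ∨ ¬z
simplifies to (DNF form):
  True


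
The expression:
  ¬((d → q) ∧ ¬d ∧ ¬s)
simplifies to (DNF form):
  d ∨ s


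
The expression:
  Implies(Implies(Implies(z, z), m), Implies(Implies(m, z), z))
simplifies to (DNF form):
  True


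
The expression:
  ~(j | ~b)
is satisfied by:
  {b: True, j: False}


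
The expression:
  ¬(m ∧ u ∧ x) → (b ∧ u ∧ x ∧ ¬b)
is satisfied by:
  {m: True, u: True, x: True}


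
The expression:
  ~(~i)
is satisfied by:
  {i: True}


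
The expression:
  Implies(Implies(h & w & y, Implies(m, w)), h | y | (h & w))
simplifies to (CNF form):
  h | y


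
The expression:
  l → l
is always true.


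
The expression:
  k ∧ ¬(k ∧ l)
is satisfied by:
  {k: True, l: False}


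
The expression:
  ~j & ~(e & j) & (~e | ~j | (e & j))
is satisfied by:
  {j: False}


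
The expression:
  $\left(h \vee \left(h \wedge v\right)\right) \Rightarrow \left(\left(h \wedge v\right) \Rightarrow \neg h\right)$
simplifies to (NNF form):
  $\neg h \vee \neg v$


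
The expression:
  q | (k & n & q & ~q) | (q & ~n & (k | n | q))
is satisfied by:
  {q: True}


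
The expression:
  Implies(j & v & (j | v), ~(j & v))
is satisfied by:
  {v: False, j: False}
  {j: True, v: False}
  {v: True, j: False}


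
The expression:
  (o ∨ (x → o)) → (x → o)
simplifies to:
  True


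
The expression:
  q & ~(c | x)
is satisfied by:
  {q: True, x: False, c: False}


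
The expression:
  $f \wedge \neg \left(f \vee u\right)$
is never true.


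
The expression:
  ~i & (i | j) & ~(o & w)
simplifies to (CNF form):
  j & ~i & (~o | ~w)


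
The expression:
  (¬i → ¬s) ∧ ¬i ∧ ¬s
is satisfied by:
  {i: False, s: False}


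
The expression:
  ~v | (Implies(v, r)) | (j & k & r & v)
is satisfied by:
  {r: True, v: False}
  {v: False, r: False}
  {v: True, r: True}


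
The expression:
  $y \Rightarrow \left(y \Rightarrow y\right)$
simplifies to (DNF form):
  $\text{True}$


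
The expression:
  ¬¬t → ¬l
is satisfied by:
  {l: False, t: False}
  {t: True, l: False}
  {l: True, t: False}


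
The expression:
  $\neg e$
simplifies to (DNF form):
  $\neg e$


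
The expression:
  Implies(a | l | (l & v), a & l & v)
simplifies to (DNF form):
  (l & ~l) | (a & l & v) | (~a & ~l) | (a & l & ~l) | (a & v & ~a) | (l & v & ~l) | (a & ~a & ~l) | (v & ~a & ~l)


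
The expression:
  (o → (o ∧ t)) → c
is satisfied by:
  {c: True, o: True, t: False}
  {c: True, o: False, t: False}
  {c: True, t: True, o: True}
  {c: True, t: True, o: False}
  {o: True, t: False, c: False}


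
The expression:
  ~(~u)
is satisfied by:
  {u: True}


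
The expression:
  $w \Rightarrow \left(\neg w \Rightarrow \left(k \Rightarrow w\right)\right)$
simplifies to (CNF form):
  $\text{True}$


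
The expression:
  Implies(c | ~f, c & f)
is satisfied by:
  {f: True}


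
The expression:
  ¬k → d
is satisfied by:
  {d: True, k: True}
  {d: True, k: False}
  {k: True, d: False}


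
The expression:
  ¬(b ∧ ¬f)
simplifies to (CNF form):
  f ∨ ¬b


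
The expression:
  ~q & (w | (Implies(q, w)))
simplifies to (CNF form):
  ~q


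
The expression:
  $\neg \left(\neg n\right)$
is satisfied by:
  {n: True}


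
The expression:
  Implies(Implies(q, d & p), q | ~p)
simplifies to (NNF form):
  q | ~p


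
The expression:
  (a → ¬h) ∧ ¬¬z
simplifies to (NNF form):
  z ∧ (¬a ∨ ¬h)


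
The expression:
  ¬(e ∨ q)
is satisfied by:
  {q: False, e: False}


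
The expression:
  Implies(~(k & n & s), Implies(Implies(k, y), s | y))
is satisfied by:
  {y: True, k: True, s: True}
  {y: True, k: True, s: False}
  {y: True, s: True, k: False}
  {y: True, s: False, k: False}
  {k: True, s: True, y: False}
  {k: True, s: False, y: False}
  {s: True, k: False, y: False}


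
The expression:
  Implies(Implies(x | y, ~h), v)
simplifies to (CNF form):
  (h | v) & (h | v | x) & (h | v | y) & (v | x | y)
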